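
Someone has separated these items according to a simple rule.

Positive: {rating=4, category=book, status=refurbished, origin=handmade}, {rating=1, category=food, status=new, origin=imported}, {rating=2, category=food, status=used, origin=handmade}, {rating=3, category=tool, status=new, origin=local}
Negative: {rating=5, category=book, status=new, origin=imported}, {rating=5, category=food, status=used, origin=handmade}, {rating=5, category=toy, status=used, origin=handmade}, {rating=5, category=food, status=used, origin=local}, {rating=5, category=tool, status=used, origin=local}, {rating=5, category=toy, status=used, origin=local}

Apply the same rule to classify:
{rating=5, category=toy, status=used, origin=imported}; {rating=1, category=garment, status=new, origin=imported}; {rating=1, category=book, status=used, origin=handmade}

The simplest hypothesis consistent with all the labels is: rating ≤ 4.
{rating=5, category=toy, status=used, origin=imported}: rating = 5, does not satisfy this → Negative.
{rating=1, category=garment, status=new, origin=imported}: rating = 1, matches → Positive.
{rating=1, category=book, status=used, origin=handmade}: rating = 1, matches → Positive.

Negative, Positive, Positive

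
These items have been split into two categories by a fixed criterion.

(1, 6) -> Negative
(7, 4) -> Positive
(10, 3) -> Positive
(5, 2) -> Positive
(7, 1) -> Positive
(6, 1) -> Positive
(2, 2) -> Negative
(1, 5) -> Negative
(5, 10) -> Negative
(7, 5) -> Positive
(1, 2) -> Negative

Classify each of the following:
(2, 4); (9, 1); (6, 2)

The simplest hypothesis consistent with all the labels is: first > second.
(2, 4) — 2 < 4, hence Negative. (9, 1) — 9 > 1, hence Positive. (6, 2) — 6 > 2, hence Positive.

Negative, Positive, Positive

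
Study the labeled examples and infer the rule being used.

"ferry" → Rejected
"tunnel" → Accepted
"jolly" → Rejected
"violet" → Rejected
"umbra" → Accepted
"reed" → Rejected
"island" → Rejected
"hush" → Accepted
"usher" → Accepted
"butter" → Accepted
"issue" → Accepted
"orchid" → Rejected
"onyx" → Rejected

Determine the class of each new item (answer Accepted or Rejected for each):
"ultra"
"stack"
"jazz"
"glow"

Accepted, Rejected, Rejected, Rejected

Comparing the two groups points to one rule — contains 'u'.
"ultra" → has 'u' → Accepted.
"stack" → no 'u' → Rejected.
"jazz" → no 'u' → Rejected.
"glow" → no 'u' → Rejected.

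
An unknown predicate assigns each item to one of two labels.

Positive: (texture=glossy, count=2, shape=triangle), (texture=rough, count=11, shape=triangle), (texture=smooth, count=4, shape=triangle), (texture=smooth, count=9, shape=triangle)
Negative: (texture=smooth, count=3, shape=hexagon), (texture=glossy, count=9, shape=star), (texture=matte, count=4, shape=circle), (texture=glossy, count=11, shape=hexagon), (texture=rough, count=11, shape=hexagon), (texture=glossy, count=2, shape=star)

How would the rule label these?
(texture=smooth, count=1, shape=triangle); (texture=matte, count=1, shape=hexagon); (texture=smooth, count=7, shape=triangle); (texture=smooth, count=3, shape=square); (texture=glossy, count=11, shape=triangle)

Positive, Negative, Positive, Negative, Positive

Checking candidate rules against both groups, what survives is: shape is triangle.
Positive: (texture=smooth, count=1, shape=triangle), since shape is triangle. Negative: (texture=matte, count=1, shape=hexagon), since shape is hexagon. Positive: (texture=smooth, count=7, shape=triangle), since shape is triangle. Negative: (texture=smooth, count=3, shape=square), since shape is square. Positive: (texture=glossy, count=11, shape=triangle), since shape is triangle.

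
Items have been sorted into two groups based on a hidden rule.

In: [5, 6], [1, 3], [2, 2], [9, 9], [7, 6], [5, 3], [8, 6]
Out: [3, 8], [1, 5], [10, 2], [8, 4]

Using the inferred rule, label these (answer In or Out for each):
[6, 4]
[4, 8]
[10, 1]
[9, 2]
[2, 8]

In, Out, Out, Out, Out

A rule that fits every label: |first − second| ≤ 2 — true of each 'In' example, false of each 'Out' one.
[6, 4] → |6−4| = 2 → In.
[4, 8] → |4−8| = 4 → Out.
[10, 1] → |10−1| = 9 → Out.
[9, 2] → |9−2| = 7 → Out.
[2, 8] → |2−8| = 6 → Out.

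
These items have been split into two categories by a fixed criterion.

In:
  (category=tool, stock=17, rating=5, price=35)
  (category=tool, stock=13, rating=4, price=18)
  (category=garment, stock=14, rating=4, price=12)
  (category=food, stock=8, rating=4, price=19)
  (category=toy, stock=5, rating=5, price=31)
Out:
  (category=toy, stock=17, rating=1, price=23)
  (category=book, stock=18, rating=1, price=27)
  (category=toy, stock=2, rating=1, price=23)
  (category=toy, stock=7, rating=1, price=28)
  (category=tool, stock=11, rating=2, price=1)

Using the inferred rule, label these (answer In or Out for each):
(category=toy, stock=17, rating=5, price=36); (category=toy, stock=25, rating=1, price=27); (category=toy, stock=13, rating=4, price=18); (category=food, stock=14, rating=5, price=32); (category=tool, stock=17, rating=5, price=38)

The classifier is using: rating ≥ 4.
(category=toy, stock=17, rating=5, price=36): rating = 5 — meets the rule, so In.
(category=toy, stock=25, rating=1, price=27): rating = 1 — does not satisfy this, so Out.
(category=toy, stock=13, rating=4, price=18): rating = 4 — meets the rule, so In.
(category=food, stock=14, rating=5, price=32): rating = 5 — meets the rule, so In.
(category=tool, stock=17, rating=5, price=38): rating = 5 — meets the rule, so In.

In, Out, In, In, In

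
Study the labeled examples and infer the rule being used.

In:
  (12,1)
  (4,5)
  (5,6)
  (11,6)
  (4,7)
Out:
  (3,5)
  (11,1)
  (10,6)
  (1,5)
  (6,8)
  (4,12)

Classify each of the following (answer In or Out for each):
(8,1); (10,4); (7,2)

In, Out, In

The distinguishing property — sum is odd — holds for all the 'In' cases and none of the 'Out' cases.
(8,1) — 8+1 = 9, hence In. (10,4) — 10+4 = 14, hence Out. (7,2) — 7+2 = 9, hence In.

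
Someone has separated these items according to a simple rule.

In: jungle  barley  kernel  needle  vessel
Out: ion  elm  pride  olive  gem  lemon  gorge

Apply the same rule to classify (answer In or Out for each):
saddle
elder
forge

In, Out, Out

A rule that fits every label: even length — true of each 'In' example, false of each 'Out' one.
saddle: In (length 6). elder: Out (length 5). forge: Out (length 5).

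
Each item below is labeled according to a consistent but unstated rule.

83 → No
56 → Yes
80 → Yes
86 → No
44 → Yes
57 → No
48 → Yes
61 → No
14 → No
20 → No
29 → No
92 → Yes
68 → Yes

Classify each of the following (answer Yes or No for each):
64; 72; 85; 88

Yes, Yes, No, Yes

The distinguishing property — multiple of 4 AND at least 29 — holds for all the 'Yes' cases and none of the 'No' cases.
64 — 64 = 4·16, 64 ≥ 29, hence Yes.
72 — 72 = 4·18, 72 ≥ 29, hence Yes.
85 — 85 = 4·21 + 1, 85 ≥ 29, hence No.
88 — 88 = 4·22, 88 ≥ 29, hence Yes.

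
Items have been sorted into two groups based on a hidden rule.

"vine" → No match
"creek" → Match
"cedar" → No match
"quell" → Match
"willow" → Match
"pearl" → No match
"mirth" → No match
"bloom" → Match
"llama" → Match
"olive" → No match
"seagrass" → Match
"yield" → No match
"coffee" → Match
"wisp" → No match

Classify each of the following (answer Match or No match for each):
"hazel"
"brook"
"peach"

One predicate separates the groups cleanly: has a double letter.
"hazel": no doubled letter — doesn't match, so No match.
"brook": 'oo' doubled — qualifies, so Match.
"peach": no doubled letter — doesn't match, so No match.

No match, Match, No match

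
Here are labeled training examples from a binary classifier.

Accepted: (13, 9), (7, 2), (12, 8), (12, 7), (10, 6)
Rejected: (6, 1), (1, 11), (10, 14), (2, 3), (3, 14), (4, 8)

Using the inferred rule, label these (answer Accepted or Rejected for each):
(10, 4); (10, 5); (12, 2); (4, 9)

Accepted, Accepted, Accepted, Rejected

Rule: first > second AND sum ≥ 9. This holds for each 'Accepted' example and fails for each 'Rejected' one.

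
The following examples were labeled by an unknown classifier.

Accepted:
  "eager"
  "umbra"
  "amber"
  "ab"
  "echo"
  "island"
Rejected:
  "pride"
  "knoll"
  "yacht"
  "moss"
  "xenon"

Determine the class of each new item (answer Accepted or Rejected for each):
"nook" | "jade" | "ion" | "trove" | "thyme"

Rejected, Rejected, Accepted, Rejected, Rejected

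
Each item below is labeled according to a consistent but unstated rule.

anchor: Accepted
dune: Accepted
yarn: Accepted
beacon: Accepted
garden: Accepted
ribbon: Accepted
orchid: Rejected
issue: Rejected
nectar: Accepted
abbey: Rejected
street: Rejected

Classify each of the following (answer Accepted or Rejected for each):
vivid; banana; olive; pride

Rule: contains 'n'. This holds for each 'Accepted' example and fails for each 'Rejected' one.
vivid — no 'n', hence Rejected.
banana — has 'n', hence Accepted.
olive — no 'n', hence Rejected.
pride — no 'n', hence Rejected.

Rejected, Accepted, Rejected, Rejected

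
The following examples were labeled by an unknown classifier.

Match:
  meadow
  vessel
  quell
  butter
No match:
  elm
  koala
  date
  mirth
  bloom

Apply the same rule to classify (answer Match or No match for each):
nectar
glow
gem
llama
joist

The classifier is using: length ≥ 5 AND contains 'e'.
nectar: length 6, has 'e' — fits, so Match.
glow: length 4, no 'e' — does not fit, so No match.
gem: length 3, has 'e' — does not fit, so No match.
llama: length 5, no 'e' — does not fit, so No match.
joist: length 5, no 'e' — does not fit, so No match.

Match, No match, No match, No match, No match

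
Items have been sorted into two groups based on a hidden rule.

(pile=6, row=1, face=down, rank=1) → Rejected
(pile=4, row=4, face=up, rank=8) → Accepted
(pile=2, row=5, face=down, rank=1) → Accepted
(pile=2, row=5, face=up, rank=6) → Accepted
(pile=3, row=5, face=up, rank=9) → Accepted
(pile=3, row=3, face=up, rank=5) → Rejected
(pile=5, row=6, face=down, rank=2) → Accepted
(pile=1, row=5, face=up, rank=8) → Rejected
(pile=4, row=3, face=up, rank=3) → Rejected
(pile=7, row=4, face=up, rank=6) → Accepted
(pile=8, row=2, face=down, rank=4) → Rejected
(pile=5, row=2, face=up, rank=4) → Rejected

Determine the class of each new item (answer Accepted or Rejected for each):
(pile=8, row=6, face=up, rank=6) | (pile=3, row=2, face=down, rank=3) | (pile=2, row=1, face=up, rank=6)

The pattern is that an item is 'Accepted' exactly when: row ≥ 4 AND pile ≥ 2.
(pile=8, row=6, face=up, rank=6): row = 6, pile = 8, meets the rule → Accepted.
(pile=3, row=2, face=down, rank=3): row = 2, pile = 3, does not satisfy this → Rejected.
(pile=2, row=1, face=up, rank=6): row = 1, pile = 2, does not satisfy this → Rejected.

Accepted, Rejected, Rejected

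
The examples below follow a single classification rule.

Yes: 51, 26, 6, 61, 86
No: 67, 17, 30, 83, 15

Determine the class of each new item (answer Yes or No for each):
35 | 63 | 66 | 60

The rule appears to be: ≡ 1 (mod 5).

No, No, Yes, No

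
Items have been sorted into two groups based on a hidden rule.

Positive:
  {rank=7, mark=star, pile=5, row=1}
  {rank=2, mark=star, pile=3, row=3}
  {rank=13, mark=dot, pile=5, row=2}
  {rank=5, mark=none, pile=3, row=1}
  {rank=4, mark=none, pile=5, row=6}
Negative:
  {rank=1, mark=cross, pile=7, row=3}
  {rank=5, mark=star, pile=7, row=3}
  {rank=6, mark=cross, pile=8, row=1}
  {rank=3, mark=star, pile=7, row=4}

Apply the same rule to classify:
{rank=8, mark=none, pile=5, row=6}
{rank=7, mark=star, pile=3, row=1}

Positive, Positive

A rule that fits every label: pile ≤ 5 — true of each 'Positive' example, false of each 'Negative' one.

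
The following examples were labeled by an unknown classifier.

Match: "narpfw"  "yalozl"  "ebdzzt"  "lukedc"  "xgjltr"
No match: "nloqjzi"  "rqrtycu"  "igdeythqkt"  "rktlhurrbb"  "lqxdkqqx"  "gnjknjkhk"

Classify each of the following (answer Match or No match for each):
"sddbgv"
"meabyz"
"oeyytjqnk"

Match, Match, No match

The rule appears to be: length 6.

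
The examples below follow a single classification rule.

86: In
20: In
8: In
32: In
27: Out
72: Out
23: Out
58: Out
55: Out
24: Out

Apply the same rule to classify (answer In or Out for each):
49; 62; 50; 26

The classifier is using: ≡ 2 (mod 6).
Out: 49, since 49 mod 6 = 1. In: 62, since 62 mod 6 = 2. In: 50, since 50 mod 6 = 2. In: 26, since 26 mod 6 = 2.

Out, In, In, In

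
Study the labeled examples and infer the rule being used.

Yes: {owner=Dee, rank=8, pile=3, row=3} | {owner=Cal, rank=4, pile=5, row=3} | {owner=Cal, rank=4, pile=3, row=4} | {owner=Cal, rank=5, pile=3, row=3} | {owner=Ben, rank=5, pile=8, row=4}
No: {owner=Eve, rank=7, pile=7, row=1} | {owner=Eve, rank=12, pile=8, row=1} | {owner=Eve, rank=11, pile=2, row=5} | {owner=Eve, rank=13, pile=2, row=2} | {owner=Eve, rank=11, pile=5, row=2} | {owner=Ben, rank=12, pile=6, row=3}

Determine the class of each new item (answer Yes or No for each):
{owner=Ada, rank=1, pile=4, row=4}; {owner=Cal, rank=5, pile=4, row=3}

Yes, Yes

All 'Yes' examples share one property — row ≥ 2 AND rank ≤ 8 — and every 'No' example lacks it.
Yes: {owner=Ada, rank=1, pile=4, row=4}, since row = 4, rank = 1.
Yes: {owner=Cal, rank=5, pile=4, row=3}, since row = 3, rank = 5.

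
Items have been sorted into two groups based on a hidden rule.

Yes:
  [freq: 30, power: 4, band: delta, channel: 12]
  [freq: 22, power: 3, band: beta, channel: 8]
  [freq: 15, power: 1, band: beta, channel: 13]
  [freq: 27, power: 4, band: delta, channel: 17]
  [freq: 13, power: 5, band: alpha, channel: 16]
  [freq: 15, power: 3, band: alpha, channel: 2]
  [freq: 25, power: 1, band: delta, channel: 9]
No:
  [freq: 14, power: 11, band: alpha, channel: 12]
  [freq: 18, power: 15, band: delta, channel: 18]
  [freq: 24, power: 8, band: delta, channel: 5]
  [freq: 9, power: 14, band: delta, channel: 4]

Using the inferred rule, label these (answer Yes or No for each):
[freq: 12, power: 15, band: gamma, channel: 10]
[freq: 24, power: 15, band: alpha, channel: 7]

No, No

The classifier is using: power ≤ 5.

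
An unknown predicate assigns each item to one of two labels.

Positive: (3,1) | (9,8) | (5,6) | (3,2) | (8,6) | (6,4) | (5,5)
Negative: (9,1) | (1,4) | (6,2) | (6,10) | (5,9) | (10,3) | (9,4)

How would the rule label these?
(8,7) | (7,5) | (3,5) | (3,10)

Positive, Positive, Positive, Negative

The simplest hypothesis consistent with all the labels is: |first − second| ≤ 2.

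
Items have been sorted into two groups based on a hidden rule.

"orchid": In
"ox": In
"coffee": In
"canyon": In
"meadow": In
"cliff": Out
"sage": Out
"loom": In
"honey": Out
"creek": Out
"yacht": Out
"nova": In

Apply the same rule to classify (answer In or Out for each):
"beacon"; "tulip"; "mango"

In, Out, Out

A rule that fits every label: even length AND contains 'o' — true of each 'In' example, false of each 'Out' one.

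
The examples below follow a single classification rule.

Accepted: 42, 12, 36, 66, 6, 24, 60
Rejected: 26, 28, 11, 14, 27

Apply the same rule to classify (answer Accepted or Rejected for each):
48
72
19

'Accepted' ⟺ multiple of 6.

Accepted, Accepted, Rejected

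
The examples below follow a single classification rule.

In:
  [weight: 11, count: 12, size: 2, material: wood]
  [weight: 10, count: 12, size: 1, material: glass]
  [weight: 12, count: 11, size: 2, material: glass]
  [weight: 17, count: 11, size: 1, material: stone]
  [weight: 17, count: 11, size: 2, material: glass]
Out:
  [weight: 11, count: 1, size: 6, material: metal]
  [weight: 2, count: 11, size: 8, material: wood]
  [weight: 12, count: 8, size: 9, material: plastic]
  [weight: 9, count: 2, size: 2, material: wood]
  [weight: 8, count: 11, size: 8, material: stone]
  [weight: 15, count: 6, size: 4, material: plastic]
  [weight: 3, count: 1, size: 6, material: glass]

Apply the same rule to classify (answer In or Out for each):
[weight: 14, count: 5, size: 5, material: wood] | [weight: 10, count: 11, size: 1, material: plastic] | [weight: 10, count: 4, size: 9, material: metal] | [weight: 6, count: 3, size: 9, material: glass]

The common property of the 'In' items is: count ≥ 6 AND size ≤ 2. No 'Out' item has it.
[weight: 14, count: 5, size: 5, material: wood]: Out (count = 5, size = 5).
[weight: 10, count: 11, size: 1, material: plastic]: In (count = 11, size = 1).
[weight: 10, count: 4, size: 9, material: metal]: Out (count = 4, size = 9).
[weight: 6, count: 3, size: 9, material: glass]: Out (count = 3, size = 9).

Out, In, Out, Out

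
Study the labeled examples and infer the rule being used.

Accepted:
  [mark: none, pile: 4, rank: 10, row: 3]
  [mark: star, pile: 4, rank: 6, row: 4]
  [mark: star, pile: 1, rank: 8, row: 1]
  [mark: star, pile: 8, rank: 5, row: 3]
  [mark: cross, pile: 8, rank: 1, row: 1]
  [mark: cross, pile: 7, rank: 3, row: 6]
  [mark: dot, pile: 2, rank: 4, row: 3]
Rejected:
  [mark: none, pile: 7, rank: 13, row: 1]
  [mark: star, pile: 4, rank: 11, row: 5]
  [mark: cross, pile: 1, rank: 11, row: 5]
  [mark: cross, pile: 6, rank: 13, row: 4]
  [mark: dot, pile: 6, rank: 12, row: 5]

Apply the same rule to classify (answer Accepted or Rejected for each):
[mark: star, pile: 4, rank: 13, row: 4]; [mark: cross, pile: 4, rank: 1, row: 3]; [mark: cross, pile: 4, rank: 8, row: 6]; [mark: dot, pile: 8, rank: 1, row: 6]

The simplest hypothesis consistent with all the labels is: rank ≤ 10.

Rejected, Accepted, Accepted, Accepted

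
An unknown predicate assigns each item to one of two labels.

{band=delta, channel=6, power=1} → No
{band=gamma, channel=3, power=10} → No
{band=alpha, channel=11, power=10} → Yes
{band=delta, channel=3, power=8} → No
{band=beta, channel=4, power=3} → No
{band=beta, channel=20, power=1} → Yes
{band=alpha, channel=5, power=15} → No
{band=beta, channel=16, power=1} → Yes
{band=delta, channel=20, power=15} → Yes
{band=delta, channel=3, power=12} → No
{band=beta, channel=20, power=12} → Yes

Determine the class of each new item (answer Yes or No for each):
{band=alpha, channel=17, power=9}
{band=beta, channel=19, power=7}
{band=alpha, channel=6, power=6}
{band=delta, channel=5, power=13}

Yes, Yes, No, No

A rule that fits every label: channel ≥ 11 — true of each 'Yes' example, false of each 'No' one.
{band=alpha, channel=17, power=9}: channel = 17, checks out → Yes.
{band=beta, channel=19, power=7}: channel = 19, checks out → Yes.
{band=alpha, channel=6, power=6}: channel = 6, doesn't qualify → No.
{band=delta, channel=5, power=13}: channel = 5, doesn't qualify → No.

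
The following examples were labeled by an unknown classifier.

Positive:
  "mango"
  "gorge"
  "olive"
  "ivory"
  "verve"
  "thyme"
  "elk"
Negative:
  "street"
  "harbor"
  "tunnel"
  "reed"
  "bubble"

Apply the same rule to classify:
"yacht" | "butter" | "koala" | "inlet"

Every 'Positive' example satisfies: odd length. None of the 'Negative' examples do.
Positive: "yacht", since length 5. Negative: "butter", since length 6. Positive: "koala", since length 5. Positive: "inlet", since length 5.

Positive, Negative, Positive, Positive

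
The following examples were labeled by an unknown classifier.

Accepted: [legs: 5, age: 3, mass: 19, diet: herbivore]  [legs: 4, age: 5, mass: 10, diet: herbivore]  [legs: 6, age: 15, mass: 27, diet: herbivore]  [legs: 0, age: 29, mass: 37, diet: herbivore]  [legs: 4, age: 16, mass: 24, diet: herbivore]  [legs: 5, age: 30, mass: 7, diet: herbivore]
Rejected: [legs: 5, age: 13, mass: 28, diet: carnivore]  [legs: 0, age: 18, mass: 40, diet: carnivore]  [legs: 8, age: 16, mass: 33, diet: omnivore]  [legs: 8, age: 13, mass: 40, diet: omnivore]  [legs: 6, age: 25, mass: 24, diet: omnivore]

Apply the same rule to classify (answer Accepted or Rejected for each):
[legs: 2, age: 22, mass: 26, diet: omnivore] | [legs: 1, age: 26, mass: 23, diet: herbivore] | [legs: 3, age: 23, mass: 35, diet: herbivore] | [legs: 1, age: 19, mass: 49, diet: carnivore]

Rejected, Accepted, Accepted, Rejected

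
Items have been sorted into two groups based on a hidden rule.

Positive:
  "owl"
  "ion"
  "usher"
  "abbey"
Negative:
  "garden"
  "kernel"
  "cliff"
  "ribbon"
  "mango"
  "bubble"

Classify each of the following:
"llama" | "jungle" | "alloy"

Rule: starts with a vowel. This holds for each 'Positive' example and fails for each 'Negative' one.

Negative, Negative, Positive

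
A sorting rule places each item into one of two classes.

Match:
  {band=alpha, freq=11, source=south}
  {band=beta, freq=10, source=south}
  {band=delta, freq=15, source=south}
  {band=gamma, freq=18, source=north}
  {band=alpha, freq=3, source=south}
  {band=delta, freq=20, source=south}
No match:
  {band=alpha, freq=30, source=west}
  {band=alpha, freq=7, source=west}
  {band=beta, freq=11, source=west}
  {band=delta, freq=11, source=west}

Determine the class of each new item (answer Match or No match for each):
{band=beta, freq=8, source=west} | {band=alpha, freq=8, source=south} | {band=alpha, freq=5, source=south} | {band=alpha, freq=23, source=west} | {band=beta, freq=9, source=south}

The distinguishing property — source is not west — holds for all the 'Match' cases and none of the 'No match' cases.
No match: {band=beta, freq=8, source=west}, since source is west. Match: {band=alpha, freq=8, source=south}, since source is south. Match: {band=alpha, freq=5, source=south}, since source is south. No match: {band=alpha, freq=23, source=west}, since source is west. Match: {band=beta, freq=9, source=south}, since source is south.

No match, Match, Match, No match, Match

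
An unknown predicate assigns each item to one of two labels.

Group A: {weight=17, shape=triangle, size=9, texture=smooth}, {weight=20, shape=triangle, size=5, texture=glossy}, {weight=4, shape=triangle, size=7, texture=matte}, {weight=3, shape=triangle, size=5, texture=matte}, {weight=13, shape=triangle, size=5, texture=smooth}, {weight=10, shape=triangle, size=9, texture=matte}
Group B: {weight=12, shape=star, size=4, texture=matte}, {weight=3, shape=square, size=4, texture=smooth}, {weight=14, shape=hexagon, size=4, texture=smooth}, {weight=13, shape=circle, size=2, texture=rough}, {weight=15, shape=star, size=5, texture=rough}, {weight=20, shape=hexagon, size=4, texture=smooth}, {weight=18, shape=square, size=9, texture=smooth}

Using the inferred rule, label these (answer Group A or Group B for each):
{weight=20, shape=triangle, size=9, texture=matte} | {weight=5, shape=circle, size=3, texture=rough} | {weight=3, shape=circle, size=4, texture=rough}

A rule that fits every label: shape is triangle — true of each 'Group A' example, false of each 'Group B' one.
{weight=20, shape=triangle, size=9, texture=matte} → shape is triangle → Group A.
{weight=5, shape=circle, size=3, texture=rough} → shape is circle → Group B.
{weight=3, shape=circle, size=4, texture=rough} → shape is circle → Group B.

Group A, Group B, Group B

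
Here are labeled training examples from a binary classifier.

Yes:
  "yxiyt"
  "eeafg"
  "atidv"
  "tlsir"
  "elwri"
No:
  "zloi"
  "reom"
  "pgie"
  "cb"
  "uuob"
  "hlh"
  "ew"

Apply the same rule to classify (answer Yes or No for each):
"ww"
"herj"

The pattern is that an item is 'Yes' exactly when: length 5.
No: "ww", since length 2.
No: "herj", since length 4.

No, No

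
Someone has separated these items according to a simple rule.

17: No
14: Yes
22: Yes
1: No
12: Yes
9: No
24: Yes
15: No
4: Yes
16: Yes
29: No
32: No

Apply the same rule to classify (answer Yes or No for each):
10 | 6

Yes, Yes

The classifier is using: even AND at most 24.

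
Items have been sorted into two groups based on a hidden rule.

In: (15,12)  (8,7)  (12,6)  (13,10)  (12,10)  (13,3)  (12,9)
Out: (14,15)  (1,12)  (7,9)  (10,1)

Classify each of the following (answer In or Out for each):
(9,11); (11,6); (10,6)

All 'In' examples share one property — first > second AND sum ≥ 13 — and every 'Out' example lacks it.
(9,11): Out (9 < 11, 9+11 = 20). (11,6): In (11 > 6, 11+6 = 17). (10,6): In (10 > 6, 10+6 = 16).

Out, In, In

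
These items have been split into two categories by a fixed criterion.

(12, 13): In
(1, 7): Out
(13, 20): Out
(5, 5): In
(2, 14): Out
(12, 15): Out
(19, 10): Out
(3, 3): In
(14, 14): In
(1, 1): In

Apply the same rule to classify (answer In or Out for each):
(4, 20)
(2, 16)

The classifier is using: |first − second| ≤ 1.
(4, 20): |4−20| = 16 — does not fit, so Out.
(2, 16): |2−16| = 14 — does not fit, so Out.

Out, Out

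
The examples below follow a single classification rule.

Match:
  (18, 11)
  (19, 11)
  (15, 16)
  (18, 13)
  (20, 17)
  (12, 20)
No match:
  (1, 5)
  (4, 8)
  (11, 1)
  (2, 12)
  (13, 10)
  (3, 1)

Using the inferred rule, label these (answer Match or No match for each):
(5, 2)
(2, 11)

'Match' ⟺ sum ≥ 29.
(5, 2): 5+2 = 7, lacks this property → No match.
(2, 11): 2+11 = 13, lacks this property → No match.

No match, No match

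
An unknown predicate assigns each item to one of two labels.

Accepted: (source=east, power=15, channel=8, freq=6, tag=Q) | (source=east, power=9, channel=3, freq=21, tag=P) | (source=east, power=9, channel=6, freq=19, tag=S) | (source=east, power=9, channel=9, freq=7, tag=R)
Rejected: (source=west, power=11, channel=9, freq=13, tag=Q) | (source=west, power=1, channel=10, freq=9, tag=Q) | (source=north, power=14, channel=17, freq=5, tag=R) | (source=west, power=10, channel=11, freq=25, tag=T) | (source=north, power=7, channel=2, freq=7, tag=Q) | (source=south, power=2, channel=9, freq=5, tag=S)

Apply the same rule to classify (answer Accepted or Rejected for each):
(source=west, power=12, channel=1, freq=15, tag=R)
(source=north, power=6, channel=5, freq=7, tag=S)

Rejected, Rejected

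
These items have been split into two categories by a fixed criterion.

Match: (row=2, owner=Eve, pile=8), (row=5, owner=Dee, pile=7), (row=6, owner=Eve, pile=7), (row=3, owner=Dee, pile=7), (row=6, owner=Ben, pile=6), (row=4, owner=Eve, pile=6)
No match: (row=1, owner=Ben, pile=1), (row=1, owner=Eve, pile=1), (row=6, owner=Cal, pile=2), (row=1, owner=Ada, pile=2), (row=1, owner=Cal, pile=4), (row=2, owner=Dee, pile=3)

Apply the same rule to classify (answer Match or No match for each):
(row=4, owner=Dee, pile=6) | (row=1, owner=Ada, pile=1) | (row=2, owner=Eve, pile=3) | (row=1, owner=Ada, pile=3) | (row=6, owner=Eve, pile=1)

Match, No match, No match, No match, No match

A rule that fits every label: pile ≥ 6 — true of each 'Match' example, false of each 'No match' one.
(row=4, owner=Dee, pile=6): pile = 6 — has this property, so Match.
(row=1, owner=Ada, pile=1): pile = 1 — does not pass, so No match.
(row=2, owner=Eve, pile=3): pile = 3 — does not pass, so No match.
(row=1, owner=Ada, pile=3): pile = 3 — does not pass, so No match.
(row=6, owner=Eve, pile=1): pile = 1 — does not pass, so No match.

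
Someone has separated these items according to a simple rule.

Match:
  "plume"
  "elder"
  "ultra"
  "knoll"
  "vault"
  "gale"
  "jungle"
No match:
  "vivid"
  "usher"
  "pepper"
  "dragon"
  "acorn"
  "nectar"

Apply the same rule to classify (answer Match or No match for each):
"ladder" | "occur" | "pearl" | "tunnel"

Match, No match, Match, Match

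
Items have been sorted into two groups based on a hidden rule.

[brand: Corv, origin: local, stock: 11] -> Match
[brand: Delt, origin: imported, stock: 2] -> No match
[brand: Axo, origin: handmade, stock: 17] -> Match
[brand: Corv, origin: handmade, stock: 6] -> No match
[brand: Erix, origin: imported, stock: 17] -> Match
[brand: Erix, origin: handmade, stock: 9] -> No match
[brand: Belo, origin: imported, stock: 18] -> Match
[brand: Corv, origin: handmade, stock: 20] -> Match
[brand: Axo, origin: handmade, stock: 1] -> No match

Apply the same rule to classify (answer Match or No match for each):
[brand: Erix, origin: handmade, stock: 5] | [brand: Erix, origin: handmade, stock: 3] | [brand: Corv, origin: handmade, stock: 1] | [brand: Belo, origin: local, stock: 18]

No match, No match, No match, Match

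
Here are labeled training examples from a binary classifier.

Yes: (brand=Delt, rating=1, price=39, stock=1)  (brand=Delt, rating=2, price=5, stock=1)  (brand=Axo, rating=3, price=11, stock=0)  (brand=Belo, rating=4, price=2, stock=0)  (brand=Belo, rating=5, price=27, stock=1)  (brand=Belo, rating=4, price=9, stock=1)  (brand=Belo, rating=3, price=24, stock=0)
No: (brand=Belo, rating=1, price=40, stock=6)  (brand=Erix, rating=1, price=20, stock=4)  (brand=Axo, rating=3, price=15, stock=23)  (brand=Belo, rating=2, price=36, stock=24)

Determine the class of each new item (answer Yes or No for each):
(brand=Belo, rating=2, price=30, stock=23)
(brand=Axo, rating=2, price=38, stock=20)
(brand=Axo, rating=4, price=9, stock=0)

No, No, Yes

The common property of the 'Yes' items is: stock ≤ 1. No 'No' item has it.
No: (brand=Belo, rating=2, price=30, stock=23), since stock = 23. No: (brand=Axo, rating=2, price=38, stock=20), since stock = 20. Yes: (brand=Axo, rating=4, price=9, stock=0), since stock = 0.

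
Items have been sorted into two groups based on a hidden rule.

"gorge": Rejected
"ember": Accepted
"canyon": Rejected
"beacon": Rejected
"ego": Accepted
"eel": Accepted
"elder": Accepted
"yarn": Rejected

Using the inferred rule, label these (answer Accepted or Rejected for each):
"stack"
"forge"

One predicate separates the groups cleanly: starts with 'e'.
"stack": Rejected (starts with 's').
"forge": Rejected (starts with 'f').

Rejected, Rejected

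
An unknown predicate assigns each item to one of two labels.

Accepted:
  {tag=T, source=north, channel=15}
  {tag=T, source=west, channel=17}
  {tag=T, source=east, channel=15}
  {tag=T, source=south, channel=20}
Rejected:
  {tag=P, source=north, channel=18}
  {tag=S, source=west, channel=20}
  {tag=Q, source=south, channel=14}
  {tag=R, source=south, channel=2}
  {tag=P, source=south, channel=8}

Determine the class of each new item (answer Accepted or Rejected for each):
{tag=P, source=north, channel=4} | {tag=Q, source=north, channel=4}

Rejected, Rejected

'Accepted' ⟺ tag is T.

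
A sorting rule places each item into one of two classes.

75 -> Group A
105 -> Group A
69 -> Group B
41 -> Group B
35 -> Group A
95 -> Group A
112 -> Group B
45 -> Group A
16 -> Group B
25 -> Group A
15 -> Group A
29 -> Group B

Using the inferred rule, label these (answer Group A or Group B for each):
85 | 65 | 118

Group A, Group A, Group B

The common property of the 'Group A' items is: multiple of 5. No 'Group B' item has it.
85: 85 = 5·17 — satisfies this, so Group A. 65: 65 = 5·13 — satisfies this, so Group A. 118: 118 = 5·23 + 3 — fails this test, so Group B.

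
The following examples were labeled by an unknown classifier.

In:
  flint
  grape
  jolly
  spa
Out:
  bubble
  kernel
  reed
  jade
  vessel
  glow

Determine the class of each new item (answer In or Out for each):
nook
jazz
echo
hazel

Out, Out, Out, In

The pattern is that an item is 'In' exactly when: odd length.
nook: length 4 — lacks this property, so Out. jazz: length 4 — lacks this property, so Out. echo: length 4 — lacks this property, so Out. hazel: length 5 — meets the rule, so In.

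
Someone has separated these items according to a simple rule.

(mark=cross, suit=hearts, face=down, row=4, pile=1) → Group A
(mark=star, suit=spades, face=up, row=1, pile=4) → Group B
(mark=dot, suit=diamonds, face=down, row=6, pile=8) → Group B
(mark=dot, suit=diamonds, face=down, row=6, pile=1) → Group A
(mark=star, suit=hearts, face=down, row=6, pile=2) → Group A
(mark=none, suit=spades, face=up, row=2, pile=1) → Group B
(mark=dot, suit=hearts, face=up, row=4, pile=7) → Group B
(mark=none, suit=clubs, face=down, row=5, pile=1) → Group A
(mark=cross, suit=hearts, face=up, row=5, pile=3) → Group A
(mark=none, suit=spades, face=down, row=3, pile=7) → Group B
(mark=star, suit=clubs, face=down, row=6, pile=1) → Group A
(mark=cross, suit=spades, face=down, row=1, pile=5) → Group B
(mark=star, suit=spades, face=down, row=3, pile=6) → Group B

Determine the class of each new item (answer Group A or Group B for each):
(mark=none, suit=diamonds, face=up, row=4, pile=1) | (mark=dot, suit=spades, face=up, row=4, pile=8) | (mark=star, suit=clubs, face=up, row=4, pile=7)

The simplest hypothesis consistent with all the labels is: pile ≤ 3 AND row ≥ 3.
Group A: (mark=none, suit=diamonds, face=up, row=4, pile=1), since pile = 1, row = 4.
Group B: (mark=dot, suit=spades, face=up, row=4, pile=8), since pile = 8, row = 4.
Group B: (mark=star, suit=clubs, face=up, row=4, pile=7), since pile = 7, row = 4.

Group A, Group B, Group B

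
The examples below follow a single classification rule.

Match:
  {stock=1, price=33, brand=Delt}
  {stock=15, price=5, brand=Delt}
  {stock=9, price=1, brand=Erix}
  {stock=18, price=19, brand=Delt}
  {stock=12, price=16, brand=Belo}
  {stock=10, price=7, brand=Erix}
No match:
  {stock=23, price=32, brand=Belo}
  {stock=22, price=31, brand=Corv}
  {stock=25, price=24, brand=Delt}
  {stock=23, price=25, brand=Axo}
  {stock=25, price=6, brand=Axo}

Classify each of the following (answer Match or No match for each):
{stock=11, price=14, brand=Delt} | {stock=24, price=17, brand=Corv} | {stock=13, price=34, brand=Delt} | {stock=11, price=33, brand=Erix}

The classifier is using: stock ≤ 18.
{stock=11, price=14, brand=Delt} — stock = 11, hence Match. {stock=24, price=17, brand=Corv} — stock = 24, hence No match. {stock=13, price=34, brand=Delt} — stock = 13, hence Match. {stock=11, price=33, brand=Erix} — stock = 11, hence Match.

Match, No match, Match, Match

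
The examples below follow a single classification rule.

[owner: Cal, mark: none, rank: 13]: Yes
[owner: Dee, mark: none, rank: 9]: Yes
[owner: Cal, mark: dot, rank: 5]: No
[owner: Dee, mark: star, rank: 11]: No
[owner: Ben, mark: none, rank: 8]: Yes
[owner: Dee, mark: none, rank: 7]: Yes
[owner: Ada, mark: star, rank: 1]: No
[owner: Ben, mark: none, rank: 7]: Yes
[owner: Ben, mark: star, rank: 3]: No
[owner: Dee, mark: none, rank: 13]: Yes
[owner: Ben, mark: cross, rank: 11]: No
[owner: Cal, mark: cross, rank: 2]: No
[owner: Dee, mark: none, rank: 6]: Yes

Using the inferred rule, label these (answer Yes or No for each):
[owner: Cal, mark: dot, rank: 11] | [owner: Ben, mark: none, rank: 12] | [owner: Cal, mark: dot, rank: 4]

No, Yes, No

'Yes' ⟺ mark is none.
[owner: Cal, mark: dot, rank: 11]: No (mark is dot).
[owner: Ben, mark: none, rank: 12]: Yes (mark is none).
[owner: Cal, mark: dot, rank: 4]: No (mark is dot).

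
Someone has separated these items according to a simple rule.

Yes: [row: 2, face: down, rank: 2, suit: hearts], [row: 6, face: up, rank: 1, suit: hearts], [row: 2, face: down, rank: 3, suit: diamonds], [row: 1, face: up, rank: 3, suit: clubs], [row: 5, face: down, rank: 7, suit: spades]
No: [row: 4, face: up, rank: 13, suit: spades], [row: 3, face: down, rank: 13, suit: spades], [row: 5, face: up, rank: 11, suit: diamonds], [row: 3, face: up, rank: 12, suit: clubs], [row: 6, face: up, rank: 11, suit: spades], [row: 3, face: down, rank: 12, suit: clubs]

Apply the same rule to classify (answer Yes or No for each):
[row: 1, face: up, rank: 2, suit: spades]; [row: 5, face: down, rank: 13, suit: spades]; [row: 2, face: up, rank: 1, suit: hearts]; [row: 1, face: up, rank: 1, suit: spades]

A rule that fits every label: rank ≤ 7 — true of each 'Yes' example, false of each 'No' one.
Yes: [row: 1, face: up, rank: 2, suit: spades], since rank = 2.
No: [row: 5, face: down, rank: 13, suit: spades], since rank = 13.
Yes: [row: 2, face: up, rank: 1, suit: hearts], since rank = 1.
Yes: [row: 1, face: up, rank: 1, suit: spades], since rank = 1.

Yes, No, Yes, Yes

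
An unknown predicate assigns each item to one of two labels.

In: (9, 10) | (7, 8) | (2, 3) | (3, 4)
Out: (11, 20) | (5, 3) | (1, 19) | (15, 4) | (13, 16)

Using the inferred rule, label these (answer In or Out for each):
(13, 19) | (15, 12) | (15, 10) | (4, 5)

The classifier is using: |first − second| ≤ 1.
(13, 19) — |13−19| = 6, hence Out. (15, 12) — |15−12| = 3, hence Out. (15, 10) — |15−10| = 5, hence Out. (4, 5) — |4−5| = 1, hence In.

Out, Out, Out, In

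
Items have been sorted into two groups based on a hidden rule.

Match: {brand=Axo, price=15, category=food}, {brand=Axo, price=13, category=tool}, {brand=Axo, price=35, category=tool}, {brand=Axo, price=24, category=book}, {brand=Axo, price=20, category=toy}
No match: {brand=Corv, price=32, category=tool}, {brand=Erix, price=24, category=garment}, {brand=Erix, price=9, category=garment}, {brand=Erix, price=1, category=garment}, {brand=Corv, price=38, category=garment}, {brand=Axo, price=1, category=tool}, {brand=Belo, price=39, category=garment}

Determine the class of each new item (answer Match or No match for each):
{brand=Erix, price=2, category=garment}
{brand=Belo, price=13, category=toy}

A rule that fits every label: brand is Axo AND price ≥ 9 — true of each 'Match' example, false of each 'No match' one.
{brand=Erix, price=2, category=garment} → brand is Erix, price = 2 → No match. {brand=Belo, price=13, category=toy} → brand is Belo, price = 13 → No match.

No match, No match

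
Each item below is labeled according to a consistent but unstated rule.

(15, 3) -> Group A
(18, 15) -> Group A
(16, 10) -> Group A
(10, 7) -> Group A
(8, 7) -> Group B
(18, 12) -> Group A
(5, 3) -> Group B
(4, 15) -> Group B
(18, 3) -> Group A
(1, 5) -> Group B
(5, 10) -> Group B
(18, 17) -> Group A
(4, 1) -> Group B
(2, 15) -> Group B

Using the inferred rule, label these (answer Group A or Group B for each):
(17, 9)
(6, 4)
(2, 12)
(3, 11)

Group A, Group B, Group B, Group B

The distinguishing property — first ≥ 10 — holds for all the 'Group A' cases and none of the 'Group B' cases.
Group A: (17, 9), since first 17.
Group B: (6, 4), since first 6.
Group B: (2, 12), since first 2.
Group B: (3, 11), since first 3.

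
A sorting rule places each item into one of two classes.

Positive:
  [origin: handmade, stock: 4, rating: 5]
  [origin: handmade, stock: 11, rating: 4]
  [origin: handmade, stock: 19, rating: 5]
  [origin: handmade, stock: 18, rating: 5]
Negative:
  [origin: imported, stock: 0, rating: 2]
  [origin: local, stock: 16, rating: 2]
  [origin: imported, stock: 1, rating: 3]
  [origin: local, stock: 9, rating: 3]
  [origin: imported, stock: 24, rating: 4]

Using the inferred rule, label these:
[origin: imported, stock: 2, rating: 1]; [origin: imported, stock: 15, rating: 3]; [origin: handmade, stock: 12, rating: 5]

The common property of the 'Positive' items is: origin is handmade. No 'Negative' item has it.
[origin: imported, stock: 2, rating: 1]: Negative (origin is imported). [origin: imported, stock: 15, rating: 3]: Negative (origin is imported). [origin: handmade, stock: 12, rating: 5]: Positive (origin is handmade).

Negative, Negative, Positive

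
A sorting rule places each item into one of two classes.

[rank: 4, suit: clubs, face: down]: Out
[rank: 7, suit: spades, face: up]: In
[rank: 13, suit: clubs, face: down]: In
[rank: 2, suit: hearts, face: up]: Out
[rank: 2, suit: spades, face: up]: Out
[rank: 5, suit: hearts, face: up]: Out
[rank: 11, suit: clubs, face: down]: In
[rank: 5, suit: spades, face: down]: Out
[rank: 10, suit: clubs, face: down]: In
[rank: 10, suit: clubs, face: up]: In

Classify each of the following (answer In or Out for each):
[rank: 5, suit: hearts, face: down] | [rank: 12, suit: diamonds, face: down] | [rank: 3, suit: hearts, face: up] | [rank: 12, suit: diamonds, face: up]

One predicate separates the groups cleanly: rank ≥ 7.
[rank: 5, suit: hearts, face: down] — rank = 5, hence Out. [rank: 12, suit: diamonds, face: down] — rank = 12, hence In. [rank: 3, suit: hearts, face: up] — rank = 3, hence Out. [rank: 12, suit: diamonds, face: up] — rank = 12, hence In.

Out, In, Out, In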